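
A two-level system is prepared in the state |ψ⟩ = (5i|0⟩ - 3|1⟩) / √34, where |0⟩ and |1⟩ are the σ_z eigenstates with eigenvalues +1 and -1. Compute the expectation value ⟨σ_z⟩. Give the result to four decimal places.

0.4706

⟨σ_z⟩ = |a|² - |b|² divided by |a|²+|b|², with a, b the |0⟩, |1⟩ amplitudes.
= (25 - 9)/34 = 16/34.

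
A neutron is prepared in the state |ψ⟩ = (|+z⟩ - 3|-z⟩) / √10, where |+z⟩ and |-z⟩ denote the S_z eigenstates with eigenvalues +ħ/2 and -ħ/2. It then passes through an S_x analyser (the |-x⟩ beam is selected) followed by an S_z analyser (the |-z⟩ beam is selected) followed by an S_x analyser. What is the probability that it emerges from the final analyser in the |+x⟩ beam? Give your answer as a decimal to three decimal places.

0.200

First analyser (S_x): P(|-x⟩) = |⟨-x|ψ⟩|² = 16/20.
After stage 1 the state is |-x⟩; P(|-z⟩) = |⟨-z|-x⟩|² = 1/2.
After stage 2 the state is |-z⟩; P(|+x⟩) = |⟨+x|-z⟩|² = 1/2.
Joint probability = 16/20 × 1/2 × 1/2 = 0.200.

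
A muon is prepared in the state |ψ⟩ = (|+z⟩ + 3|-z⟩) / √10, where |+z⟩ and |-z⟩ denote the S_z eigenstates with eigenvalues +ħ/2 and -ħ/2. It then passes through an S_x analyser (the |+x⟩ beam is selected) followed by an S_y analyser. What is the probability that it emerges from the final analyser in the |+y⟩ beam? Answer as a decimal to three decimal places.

First analyser (S_x): P(|+x⟩) = |⟨+x|ψ⟩|² = 16/20.
After stage 1 the state is |+x⟩; P(|+y⟩) = |⟨+y|+x⟩|² = 1/2.
Joint probability = 16/20 × 1/2 = 0.400.

0.400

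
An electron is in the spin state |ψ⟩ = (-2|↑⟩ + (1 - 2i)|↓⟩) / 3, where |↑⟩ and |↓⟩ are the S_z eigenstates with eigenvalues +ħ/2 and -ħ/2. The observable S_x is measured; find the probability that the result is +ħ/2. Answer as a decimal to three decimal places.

0.278

|+x⟩ = (|↑⟩ + |↓⟩)/√2, so ⟨+x|ψ⟩ = (-1 - 2i) / (√2·3).
P = |-1 - 2i|² / 18 = 5/18.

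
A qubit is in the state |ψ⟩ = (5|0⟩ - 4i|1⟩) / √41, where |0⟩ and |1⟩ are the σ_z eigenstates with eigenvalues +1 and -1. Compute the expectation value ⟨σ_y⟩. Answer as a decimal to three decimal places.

⟨σ_y⟩ = 2 Im(a* b)/(|a|²+|b|²) with a = 5, b = -4i.
a* b = -20i, so ⟨σ_y⟩ = -40/41.

-0.976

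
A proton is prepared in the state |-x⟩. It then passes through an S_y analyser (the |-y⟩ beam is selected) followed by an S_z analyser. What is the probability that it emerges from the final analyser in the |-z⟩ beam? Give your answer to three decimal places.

0.250

First analyser (S_y): from |-x⟩, P(|-y⟩) = 1/2.
After stage 1 the state is |-y⟩; P(|-z⟩) = |⟨-z|-y⟩|² = 1/2.
Joint probability = 1/2 × 1/2 = 0.250.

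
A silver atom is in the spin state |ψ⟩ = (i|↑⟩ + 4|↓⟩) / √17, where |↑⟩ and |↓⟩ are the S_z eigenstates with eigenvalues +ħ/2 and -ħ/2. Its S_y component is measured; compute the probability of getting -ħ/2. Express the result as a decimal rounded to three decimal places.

|-y⟩ = (|↑⟩ - i|↓⟩)/√2, so ⟨-y|ψ⟩ = (5i) / (√2·√17).
P = |5i|² / 34 = 25/34.

0.735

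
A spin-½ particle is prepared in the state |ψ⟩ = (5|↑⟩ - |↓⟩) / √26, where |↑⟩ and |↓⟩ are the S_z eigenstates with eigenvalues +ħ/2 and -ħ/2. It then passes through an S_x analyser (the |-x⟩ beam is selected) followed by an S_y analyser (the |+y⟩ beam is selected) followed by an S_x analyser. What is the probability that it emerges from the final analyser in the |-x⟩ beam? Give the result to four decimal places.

0.1731

First analyser (S_x): P(|-x⟩) = |⟨-x|ψ⟩|² = 36/52.
After stage 1 the state is |-x⟩; P(|+y⟩) = |⟨+y|-x⟩|² = 1/2.
After stage 2 the state is |+y⟩; P(|-x⟩) = |⟨-x|+y⟩|² = 1/2.
Joint probability = 36/52 × 1/2 × 1/2 = 0.1731.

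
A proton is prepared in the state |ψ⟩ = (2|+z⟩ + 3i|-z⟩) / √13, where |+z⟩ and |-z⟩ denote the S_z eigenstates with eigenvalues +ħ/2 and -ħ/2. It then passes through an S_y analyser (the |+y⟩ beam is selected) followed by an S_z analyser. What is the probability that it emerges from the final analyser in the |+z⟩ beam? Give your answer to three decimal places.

First analyser (S_y): P(|+y⟩) = |⟨+y|ψ⟩|² = 25/26.
After stage 1 the state is |+y⟩; P(|+z⟩) = |⟨+z|+y⟩|² = 1/2.
Joint probability = 25/26 × 1/2 = 0.481.

0.481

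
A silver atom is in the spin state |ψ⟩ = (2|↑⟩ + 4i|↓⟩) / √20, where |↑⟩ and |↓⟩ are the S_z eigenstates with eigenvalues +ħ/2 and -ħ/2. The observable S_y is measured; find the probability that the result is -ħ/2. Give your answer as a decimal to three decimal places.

|-y⟩ = (|↑⟩ - i|↓⟩)/√2, so ⟨-y|ψ⟩ = (-2) / (√2·√20).
P = |-2|² / 40 = 4/40.

0.100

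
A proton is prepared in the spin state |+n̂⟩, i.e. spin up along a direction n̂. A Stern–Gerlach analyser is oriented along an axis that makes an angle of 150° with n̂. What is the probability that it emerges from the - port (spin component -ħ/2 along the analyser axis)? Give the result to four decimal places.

0.9330

For spin-½, the probability of finding spin-up along an axis at angle θ to the initial spin direction is cos²(θ/2); spin-down is sin²(θ/2).
θ = 150°, so P = sin²(75°) ≈ 0.9330.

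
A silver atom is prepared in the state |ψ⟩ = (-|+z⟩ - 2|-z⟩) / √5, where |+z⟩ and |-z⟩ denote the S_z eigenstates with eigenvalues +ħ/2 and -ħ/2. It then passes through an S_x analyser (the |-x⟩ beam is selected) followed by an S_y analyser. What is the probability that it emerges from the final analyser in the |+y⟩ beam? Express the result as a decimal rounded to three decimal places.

0.050

First analyser (S_x): P(|-x⟩) = |⟨-x|ψ⟩|² = 1/10.
After stage 1 the state is |-x⟩; P(|+y⟩) = |⟨+y|-x⟩|² = 1/2.
Joint probability = 1/10 × 1/2 = 0.050.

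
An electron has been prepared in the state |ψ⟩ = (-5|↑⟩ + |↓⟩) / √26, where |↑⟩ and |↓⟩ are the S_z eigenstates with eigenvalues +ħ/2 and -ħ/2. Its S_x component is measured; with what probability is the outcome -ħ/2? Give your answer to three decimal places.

0.692

|-x⟩ = (|↑⟩ - |↓⟩)/√2, so ⟨-x|ψ⟩ = (-6) / (√2·√26).
P = |-6|² / 52 = 36/52.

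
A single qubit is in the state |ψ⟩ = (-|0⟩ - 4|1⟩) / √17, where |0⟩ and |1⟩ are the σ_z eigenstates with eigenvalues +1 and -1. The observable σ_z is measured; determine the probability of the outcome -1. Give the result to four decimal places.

The -1 outcome corresponds to |1⟩. Its amplitude in |ψ⟩ is -4/√17.
P = |-4|² / 17 = 16/17.

0.9412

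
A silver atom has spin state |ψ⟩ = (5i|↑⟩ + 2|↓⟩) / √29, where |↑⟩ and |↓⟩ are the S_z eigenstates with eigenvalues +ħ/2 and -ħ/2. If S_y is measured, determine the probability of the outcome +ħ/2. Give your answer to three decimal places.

0.155

|+y⟩ = (|↑⟩ + i|↓⟩)/√2, so ⟨+y|ψ⟩ = (3i) / (√2·√29).
P = |3i|² / 58 = 9/58.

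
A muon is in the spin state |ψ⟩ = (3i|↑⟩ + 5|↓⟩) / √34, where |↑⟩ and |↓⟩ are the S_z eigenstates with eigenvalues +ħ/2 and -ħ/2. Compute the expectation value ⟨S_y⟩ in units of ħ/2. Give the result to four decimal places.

-0.8824

⟨σ_y⟩ = 2 Im(a* b)/(|a|²+|b|²) with a = 3i, b = 5.
a* b = -15i, so ⟨σ_y⟩ = -30/34.
⟨S_y⟩ = (ħ/2)·⟨σ_y⟩.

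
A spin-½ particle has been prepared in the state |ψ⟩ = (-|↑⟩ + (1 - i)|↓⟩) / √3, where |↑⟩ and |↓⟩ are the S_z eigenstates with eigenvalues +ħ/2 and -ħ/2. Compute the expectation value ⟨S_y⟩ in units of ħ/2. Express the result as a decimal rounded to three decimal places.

⟨σ_y⟩ = 2 Im(a* b)/(|a|²+|b|²) with a = -1, b = (1 - i).
a* b = (-1 + i), so ⟨σ_y⟩ = 2/3.
⟨S_y⟩ = (ħ/2)·⟨σ_y⟩.

0.667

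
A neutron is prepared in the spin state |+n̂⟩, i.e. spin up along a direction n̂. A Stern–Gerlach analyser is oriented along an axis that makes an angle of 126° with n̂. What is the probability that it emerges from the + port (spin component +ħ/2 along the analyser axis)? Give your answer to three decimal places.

0.206

For spin-½, the probability of finding spin-up along an axis at angle θ to the initial spin direction is cos²(θ/2); spin-down is sin²(θ/2).
θ = 126°, so P = cos²(63°) ≈ 0.206.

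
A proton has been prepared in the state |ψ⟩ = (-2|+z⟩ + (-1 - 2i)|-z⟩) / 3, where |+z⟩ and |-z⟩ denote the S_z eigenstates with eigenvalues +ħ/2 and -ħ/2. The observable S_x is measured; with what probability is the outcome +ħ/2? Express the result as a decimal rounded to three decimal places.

|+x⟩ = (|+z⟩ + |-z⟩)/√2, so ⟨+x|ψ⟩ = (-3 - 2i) / (√2·3).
P = |-3 - 2i|² / 18 = 13/18.

0.722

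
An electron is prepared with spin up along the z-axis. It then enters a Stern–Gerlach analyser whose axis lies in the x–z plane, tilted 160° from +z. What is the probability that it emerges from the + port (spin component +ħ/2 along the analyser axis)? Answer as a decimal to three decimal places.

For spin-½, the probability of finding spin-up along an axis at angle θ to the initial spin direction is cos²(θ/2); spin-down is sin²(θ/2).
θ = 160°, so P = cos²(80°) ≈ 0.030.

0.030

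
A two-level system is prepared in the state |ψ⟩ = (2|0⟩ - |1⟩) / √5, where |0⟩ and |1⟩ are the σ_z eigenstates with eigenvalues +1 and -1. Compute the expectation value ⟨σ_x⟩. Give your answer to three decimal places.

⟨σ_x⟩ = 2 Re(a* b)/(|a|²+|b|²) with a = 2, b = -1.
a* b = -2, so ⟨σ_x⟩ = -4/5.

-0.800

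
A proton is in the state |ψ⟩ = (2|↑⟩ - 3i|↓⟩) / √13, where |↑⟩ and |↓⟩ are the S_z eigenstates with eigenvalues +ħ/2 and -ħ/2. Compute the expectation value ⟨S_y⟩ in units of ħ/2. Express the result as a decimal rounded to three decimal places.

-0.923

⟨σ_y⟩ = 2 Im(a* b)/(|a|²+|b|²) with a = 2, b = -3i.
a* b = -6i, so ⟨σ_y⟩ = -12/13.
⟨S_y⟩ = (ħ/2)·⟨σ_y⟩.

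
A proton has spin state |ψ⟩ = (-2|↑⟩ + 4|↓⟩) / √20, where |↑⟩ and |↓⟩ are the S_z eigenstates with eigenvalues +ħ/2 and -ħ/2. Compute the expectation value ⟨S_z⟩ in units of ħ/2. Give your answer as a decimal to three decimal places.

-0.600

⟨σ_z⟩ = |a|² - |b|² divided by |a|²+|b|², with a, b the |↑⟩, |↓⟩ amplitudes.
= (4 - 16)/20 = -12/20.
⟨S_z⟩ = (ħ/2)·⟨σ_z⟩.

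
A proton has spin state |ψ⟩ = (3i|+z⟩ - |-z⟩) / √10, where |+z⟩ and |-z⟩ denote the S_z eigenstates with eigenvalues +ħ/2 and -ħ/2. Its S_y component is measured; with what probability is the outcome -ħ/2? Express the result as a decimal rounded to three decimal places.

|-y⟩ = (|+z⟩ - i|-z⟩)/√2, so ⟨-y|ψ⟩ = (2i) / (√2·√10).
P = |2i|² / 20 = 4/20.

0.200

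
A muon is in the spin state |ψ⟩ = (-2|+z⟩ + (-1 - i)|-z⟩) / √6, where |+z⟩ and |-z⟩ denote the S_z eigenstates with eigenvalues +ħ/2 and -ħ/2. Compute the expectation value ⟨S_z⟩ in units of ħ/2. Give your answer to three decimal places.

0.333

⟨σ_z⟩ = |a|² - |b|² divided by |a|²+|b|², with a, b the |+z⟩, |-z⟩ amplitudes.
= (4 - 2)/6 = 2/6.
⟨S_z⟩ = (ħ/2)·⟨σ_z⟩.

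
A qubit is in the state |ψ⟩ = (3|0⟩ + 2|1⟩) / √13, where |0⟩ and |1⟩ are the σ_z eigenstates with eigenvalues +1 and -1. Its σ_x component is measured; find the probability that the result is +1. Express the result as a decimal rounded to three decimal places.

0.962

|+x⟩ = (|0⟩ + |1⟩)/√2, so ⟨+x|ψ⟩ = (5) / (√2·√13).
P = |5|² / 26 = 25/26.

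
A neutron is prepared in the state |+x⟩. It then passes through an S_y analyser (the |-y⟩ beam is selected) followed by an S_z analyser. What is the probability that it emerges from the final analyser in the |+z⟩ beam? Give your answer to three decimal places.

First analyser (S_y): from |+x⟩, P(|-y⟩) = 1/2.
After stage 1 the state is |-y⟩; P(|+z⟩) = |⟨+z|-y⟩|² = 1/2.
Joint probability = 1/2 × 1/2 = 0.250.

0.250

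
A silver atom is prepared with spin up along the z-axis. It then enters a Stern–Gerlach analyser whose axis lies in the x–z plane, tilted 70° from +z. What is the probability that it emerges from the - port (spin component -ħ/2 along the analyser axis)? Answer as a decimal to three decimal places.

For spin-½, the probability of finding spin-up along an axis at angle θ to the initial spin direction is cos²(θ/2); spin-down is sin²(θ/2).
θ = 70°, so P = sin²(35°) ≈ 0.329.

0.329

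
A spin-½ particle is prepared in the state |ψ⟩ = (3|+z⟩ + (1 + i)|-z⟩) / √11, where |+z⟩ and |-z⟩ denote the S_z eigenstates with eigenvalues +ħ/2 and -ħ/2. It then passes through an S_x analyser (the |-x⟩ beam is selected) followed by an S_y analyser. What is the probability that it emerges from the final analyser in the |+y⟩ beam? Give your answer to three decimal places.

0.114

First analyser (S_x): P(|-x⟩) = |⟨-x|ψ⟩|² = 5/22.
After stage 1 the state is |-x⟩; P(|+y⟩) = |⟨+y|-x⟩|² = 1/2.
Joint probability = 5/22 × 1/2 = 0.114.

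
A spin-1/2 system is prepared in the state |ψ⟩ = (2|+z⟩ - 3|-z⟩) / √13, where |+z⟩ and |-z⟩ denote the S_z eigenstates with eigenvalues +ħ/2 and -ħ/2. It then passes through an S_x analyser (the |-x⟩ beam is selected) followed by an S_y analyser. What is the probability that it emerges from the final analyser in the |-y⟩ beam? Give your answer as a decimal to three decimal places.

0.481

First analyser (S_x): P(|-x⟩) = |⟨-x|ψ⟩|² = 25/26.
After stage 1 the state is |-x⟩; P(|-y⟩) = |⟨-y|-x⟩|² = 1/2.
Joint probability = 25/26 × 1/2 = 0.481.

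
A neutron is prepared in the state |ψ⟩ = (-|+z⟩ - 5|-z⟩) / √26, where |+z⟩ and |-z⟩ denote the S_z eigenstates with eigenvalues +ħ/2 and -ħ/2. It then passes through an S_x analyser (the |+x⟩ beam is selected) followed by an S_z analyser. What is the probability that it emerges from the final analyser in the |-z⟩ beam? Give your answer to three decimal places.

0.346

First analyser (S_x): P(|+x⟩) = |⟨+x|ψ⟩|² = 36/52.
After stage 1 the state is |+x⟩; P(|-z⟩) = |⟨-z|+x⟩|² = 1/2.
Joint probability = 36/52 × 1/2 = 0.346.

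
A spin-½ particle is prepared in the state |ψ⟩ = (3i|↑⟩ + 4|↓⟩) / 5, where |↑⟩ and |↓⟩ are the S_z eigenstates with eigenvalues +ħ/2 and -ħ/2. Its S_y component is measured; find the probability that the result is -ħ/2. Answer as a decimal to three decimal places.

0.980

|-y⟩ = (|↑⟩ - i|↓⟩)/√2, so ⟨-y|ψ⟩ = (7i) / (√2·5).
P = |7i|² / 50 = 49/50.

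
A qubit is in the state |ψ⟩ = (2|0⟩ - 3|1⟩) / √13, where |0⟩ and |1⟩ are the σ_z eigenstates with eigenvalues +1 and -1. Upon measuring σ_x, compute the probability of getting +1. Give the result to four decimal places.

0.0385

|+x⟩ = (|0⟩ + |1⟩)/√2, so ⟨+x|ψ⟩ = (-1) / (√2·√13).
P = |-1|² / 26 = 1/26.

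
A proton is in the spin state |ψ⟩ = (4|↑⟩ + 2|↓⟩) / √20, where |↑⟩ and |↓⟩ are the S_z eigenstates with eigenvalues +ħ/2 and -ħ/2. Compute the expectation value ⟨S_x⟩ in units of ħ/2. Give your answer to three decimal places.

⟨σ_x⟩ = 2 Re(a* b)/(|a|²+|b|²) with a = 4, b = 2.
a* b = 8, so ⟨σ_x⟩ = 16/20.
⟨S_x⟩ = (ħ/2)·⟨σ_x⟩.

0.800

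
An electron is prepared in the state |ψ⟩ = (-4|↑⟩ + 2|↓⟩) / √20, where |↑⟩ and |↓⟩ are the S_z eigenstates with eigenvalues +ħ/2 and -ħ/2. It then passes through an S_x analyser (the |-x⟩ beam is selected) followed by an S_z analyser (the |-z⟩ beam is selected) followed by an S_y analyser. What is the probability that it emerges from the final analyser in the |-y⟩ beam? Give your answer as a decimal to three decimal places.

First analyser (S_x): P(|-x⟩) = |⟨-x|ψ⟩|² = 36/40.
After stage 1 the state is |-x⟩; P(|-z⟩) = |⟨-z|-x⟩|² = 1/2.
After stage 2 the state is |-z⟩; P(|-y⟩) = |⟨-y|-z⟩|² = 1/2.
Joint probability = 36/40 × 1/2 × 1/2 = 0.225.

0.225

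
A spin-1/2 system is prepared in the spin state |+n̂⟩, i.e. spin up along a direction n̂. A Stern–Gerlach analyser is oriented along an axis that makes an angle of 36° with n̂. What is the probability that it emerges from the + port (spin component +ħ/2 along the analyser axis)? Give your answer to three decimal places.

0.905

For spin-½, the probability of finding spin-up along an axis at angle θ to the initial spin direction is cos²(θ/2); spin-down is sin²(θ/2).
θ = 36°, so P = cos²(18°) ≈ 0.905.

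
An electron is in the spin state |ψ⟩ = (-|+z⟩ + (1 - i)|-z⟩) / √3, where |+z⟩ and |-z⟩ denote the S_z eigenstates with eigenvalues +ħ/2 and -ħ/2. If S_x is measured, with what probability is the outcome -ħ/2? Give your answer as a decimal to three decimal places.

|-x⟩ = (|+z⟩ - |-z⟩)/√2, so ⟨-x|ψ⟩ = (-2 + i) / (√2·√3).
P = |-2 + i|² / 6 = 5/6.

0.833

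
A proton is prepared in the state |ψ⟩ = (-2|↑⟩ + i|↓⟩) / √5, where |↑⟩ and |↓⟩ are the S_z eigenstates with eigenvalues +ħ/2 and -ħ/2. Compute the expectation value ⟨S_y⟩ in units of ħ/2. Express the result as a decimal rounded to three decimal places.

-0.800

⟨σ_y⟩ = 2 Im(a* b)/(|a|²+|b|²) with a = -2, b = i.
a* b = -2i, so ⟨σ_y⟩ = -4/5.
⟨S_y⟩ = (ħ/2)·⟨σ_y⟩.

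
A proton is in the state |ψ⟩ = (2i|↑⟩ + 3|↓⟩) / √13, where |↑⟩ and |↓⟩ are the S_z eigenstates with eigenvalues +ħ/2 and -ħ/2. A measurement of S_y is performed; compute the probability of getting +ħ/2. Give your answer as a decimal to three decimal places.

|+y⟩ = (|↑⟩ + i|↓⟩)/√2, so ⟨+y|ψ⟩ = (-i) / (√2·√13).
P = |-i|² / 26 = 1/26.

0.038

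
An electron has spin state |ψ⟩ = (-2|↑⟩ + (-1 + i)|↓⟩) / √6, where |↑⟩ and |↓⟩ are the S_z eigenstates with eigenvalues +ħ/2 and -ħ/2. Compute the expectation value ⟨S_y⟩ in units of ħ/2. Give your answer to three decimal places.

-0.667

⟨σ_y⟩ = 2 Im(a* b)/(|a|²+|b|²) with a = -2, b = (-1 + i).
a* b = (2 - 2i), so ⟨σ_y⟩ = -4/6.
⟨S_y⟩ = (ħ/2)·⟨σ_y⟩.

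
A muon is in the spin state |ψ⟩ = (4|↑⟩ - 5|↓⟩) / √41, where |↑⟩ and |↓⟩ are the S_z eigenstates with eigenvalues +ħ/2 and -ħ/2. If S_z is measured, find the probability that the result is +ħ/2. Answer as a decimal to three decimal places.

The +ħ/2 outcome corresponds to |↑⟩. Its amplitude in |ψ⟩ is 4/√41.
P = |4|² / 41 = 16/41.

0.390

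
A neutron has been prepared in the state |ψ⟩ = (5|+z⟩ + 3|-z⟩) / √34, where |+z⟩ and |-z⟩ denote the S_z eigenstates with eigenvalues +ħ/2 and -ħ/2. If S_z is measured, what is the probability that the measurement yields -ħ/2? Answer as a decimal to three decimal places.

The -ħ/2 outcome corresponds to |-z⟩. Its amplitude in |ψ⟩ is 3/√34.
P = |3|² / 34 = 9/34.

0.265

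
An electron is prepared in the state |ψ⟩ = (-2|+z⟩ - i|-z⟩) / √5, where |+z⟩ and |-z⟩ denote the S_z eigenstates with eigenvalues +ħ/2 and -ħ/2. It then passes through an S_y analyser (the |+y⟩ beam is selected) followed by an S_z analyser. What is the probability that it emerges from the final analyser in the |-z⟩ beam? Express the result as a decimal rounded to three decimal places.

0.450

First analyser (S_y): P(|+y⟩) = |⟨+y|ψ⟩|² = 9/10.
After stage 1 the state is |+y⟩; P(|-z⟩) = |⟨-z|+y⟩|² = 1/2.
Joint probability = 9/10 × 1/2 = 0.450.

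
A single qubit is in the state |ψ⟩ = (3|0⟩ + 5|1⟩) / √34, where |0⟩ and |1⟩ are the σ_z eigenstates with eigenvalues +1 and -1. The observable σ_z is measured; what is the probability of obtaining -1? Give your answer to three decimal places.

The -1 outcome corresponds to |1⟩. Its amplitude in |ψ⟩ is 5/√34.
P = |5|² / 34 = 25/34.

0.735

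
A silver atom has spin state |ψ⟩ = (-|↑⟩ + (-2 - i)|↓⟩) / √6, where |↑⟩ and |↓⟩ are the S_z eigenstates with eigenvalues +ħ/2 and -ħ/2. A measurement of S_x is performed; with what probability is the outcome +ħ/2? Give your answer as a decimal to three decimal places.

|+x⟩ = (|↑⟩ + |↓⟩)/√2, so ⟨+x|ψ⟩ = (-3 - i) / (√2·√6).
P = |-3 - i|² / 12 = 10/12.

0.833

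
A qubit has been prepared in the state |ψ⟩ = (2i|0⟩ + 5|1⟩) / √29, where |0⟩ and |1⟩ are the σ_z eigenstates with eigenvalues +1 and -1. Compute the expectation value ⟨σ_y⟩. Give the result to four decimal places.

-0.6897

⟨σ_y⟩ = 2 Im(a* b)/(|a|²+|b|²) with a = 2i, b = 5.
a* b = -10i, so ⟨σ_y⟩ = -20/29.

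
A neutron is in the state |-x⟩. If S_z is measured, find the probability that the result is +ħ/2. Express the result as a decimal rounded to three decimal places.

In the S_z basis, |-x⟩ = (|+z⟩ - |-z⟩)/√2 and |+z⟩ = |+z⟩.
|⟨+z|-x⟩|² = 1/2.

0.500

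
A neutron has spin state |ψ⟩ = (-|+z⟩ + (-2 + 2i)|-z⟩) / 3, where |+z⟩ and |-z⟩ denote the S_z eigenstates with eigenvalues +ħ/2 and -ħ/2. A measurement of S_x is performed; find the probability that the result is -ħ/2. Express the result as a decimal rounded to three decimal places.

0.278

|-x⟩ = (|+z⟩ - |-z⟩)/√2, so ⟨-x|ψ⟩ = (1 - 2i) / (√2·3).
P = |1 - 2i|² / 18 = 5/18.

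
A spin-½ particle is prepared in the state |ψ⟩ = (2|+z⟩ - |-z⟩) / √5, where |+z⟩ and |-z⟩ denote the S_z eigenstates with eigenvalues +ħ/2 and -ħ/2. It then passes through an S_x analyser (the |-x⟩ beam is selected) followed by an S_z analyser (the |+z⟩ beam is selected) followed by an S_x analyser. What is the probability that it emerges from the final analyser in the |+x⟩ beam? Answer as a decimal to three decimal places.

0.225

First analyser (S_x): P(|-x⟩) = |⟨-x|ψ⟩|² = 9/10.
After stage 1 the state is |-x⟩; P(|+z⟩) = |⟨+z|-x⟩|² = 1/2.
After stage 2 the state is |+z⟩; P(|+x⟩) = |⟨+x|+z⟩|² = 1/2.
Joint probability = 9/10 × 1/2 × 1/2 = 0.225.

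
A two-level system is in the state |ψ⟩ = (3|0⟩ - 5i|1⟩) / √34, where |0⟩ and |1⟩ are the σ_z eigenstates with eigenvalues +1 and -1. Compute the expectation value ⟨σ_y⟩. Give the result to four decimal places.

-0.8824

⟨σ_y⟩ = 2 Im(a* b)/(|a|²+|b|²) with a = 3, b = -5i.
a* b = -15i, so ⟨σ_y⟩ = -30/34.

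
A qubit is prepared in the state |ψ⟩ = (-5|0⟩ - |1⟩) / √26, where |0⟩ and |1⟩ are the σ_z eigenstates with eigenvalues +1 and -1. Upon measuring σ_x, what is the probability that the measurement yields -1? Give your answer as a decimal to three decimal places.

0.308

|-x⟩ = (|0⟩ - |1⟩)/√2, so ⟨-x|ψ⟩ = (-4) / (√2·√26).
P = |-4|² / 52 = 16/52.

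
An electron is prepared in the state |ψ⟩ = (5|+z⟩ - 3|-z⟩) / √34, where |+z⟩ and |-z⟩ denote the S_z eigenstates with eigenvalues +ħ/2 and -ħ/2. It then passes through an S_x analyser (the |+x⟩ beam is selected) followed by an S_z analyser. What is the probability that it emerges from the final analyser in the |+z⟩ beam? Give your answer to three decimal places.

0.029

First analyser (S_x): P(|+x⟩) = |⟨+x|ψ⟩|² = 4/68.
After stage 1 the state is |+x⟩; P(|+z⟩) = |⟨+z|+x⟩|² = 1/2.
Joint probability = 4/68 × 1/2 = 0.029.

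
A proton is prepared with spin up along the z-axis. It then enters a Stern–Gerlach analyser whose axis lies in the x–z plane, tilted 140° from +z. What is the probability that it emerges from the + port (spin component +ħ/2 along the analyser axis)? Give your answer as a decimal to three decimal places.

0.117

For spin-½, the probability of finding spin-up along an axis at angle θ to the initial spin direction is cos²(θ/2); spin-down is sin²(θ/2).
θ = 140°, so P = cos²(70°) ≈ 0.117.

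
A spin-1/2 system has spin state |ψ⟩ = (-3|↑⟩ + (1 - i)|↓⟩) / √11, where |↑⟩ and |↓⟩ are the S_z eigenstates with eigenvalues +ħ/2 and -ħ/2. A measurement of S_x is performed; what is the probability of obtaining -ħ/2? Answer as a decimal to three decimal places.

|-x⟩ = (|↑⟩ - |↓⟩)/√2, so ⟨-x|ψ⟩ = (-4 + i) / (√2·√11).
P = |-4 + i|² / 22 = 17/22.

0.773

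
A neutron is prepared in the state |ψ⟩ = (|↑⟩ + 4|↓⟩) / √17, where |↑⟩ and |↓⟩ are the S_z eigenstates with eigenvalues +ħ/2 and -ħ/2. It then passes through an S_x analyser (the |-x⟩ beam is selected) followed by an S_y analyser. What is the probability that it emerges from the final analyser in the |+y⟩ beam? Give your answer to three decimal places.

First analyser (S_x): P(|-x⟩) = |⟨-x|ψ⟩|² = 9/34.
After stage 1 the state is |-x⟩; P(|+y⟩) = |⟨+y|-x⟩|² = 1/2.
Joint probability = 9/34 × 1/2 = 0.132.

0.132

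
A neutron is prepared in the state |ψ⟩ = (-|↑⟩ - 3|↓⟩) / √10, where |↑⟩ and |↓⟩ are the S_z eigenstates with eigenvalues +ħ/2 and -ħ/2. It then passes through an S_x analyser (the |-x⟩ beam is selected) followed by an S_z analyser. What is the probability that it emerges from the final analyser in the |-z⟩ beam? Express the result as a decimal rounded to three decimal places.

0.100

First analyser (S_x): P(|-x⟩) = |⟨-x|ψ⟩|² = 4/20.
After stage 1 the state is |-x⟩; P(|-z⟩) = |⟨-z|-x⟩|² = 1/2.
Joint probability = 4/20 × 1/2 = 0.100.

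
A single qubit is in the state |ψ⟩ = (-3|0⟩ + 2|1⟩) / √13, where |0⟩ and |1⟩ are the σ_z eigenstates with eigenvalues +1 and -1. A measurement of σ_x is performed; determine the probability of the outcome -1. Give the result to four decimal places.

|-x⟩ = (|0⟩ - |1⟩)/√2, so ⟨-x|ψ⟩ = (-5) / (√2·√13).
P = |-5|² / 26 = 25/26.

0.9615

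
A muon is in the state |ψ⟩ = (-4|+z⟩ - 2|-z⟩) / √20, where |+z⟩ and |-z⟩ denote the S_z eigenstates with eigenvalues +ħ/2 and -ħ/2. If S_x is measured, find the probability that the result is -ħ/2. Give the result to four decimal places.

0.1000

|-x⟩ = (|+z⟩ - |-z⟩)/√2, so ⟨-x|ψ⟩ = (-2) / (√2·√20).
P = |-2|² / 40 = 4/40.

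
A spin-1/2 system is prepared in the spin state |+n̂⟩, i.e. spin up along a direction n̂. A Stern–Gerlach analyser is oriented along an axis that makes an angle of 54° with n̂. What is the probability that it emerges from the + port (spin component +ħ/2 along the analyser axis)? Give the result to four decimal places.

For spin-½, the probability of finding spin-up along an axis at angle θ to the initial spin direction is cos²(θ/2); spin-down is sin²(θ/2).
θ = 54°, so P = cos²(27°) ≈ 0.7939.

0.7939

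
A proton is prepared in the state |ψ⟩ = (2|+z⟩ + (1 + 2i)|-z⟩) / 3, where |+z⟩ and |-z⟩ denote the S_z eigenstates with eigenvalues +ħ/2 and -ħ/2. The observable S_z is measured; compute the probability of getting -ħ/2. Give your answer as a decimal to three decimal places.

The -ħ/2 outcome corresponds to |-z⟩. Its amplitude in |ψ⟩ is (1 + 2i)/3.
P = |1 + 2i|² / 9 = 5/9.

0.556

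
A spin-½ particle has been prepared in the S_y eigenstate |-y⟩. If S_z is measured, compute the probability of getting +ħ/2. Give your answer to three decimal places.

In the S_z basis, |-y⟩ = (|↑⟩ - i|↓⟩)/√2 and |+z⟩ = |↑⟩.
|⟨+z|-y⟩|² = 1/2.

0.500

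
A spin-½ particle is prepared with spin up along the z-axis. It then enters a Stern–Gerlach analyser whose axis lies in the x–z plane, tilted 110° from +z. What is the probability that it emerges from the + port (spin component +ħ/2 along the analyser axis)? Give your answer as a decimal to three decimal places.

For spin-½, the probability of finding spin-up along an axis at angle θ to the initial spin direction is cos²(θ/2); spin-down is sin²(θ/2).
θ = 110°, so P = cos²(55°) ≈ 0.329.

0.329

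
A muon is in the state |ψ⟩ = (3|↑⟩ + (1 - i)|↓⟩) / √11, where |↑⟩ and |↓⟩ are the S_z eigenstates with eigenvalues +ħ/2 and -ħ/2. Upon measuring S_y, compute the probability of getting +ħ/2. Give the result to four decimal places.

|+y⟩ = (|↑⟩ + i|↓⟩)/√2, so ⟨+y|ψ⟩ = (2 - i) / (√2·√11).
P = |2 - i|² / 22 = 5/22.

0.2273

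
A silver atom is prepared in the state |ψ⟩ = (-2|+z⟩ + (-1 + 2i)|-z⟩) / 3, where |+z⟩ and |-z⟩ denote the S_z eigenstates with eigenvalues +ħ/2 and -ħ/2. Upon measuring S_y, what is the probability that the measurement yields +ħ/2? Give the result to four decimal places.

0.0556

|+y⟩ = (|+z⟩ + i|-z⟩)/√2, so ⟨+y|ψ⟩ = (i) / (√2·3).
P = |i|² / 18 = 1/18.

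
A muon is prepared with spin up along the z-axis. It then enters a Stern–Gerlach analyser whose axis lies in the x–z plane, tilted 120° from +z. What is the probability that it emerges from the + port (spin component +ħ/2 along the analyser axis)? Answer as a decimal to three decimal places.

0.250

For spin-½, the probability of finding spin-up along an axis at angle θ to the initial spin direction is cos²(θ/2); spin-down is sin²(θ/2).
θ = 120°, so P = cos²(60°) ≈ 0.250.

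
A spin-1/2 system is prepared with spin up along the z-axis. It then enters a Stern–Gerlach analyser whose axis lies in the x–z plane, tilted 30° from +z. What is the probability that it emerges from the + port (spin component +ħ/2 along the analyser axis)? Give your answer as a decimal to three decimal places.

For spin-½, the probability of finding spin-up along an axis at angle θ to the initial spin direction is cos²(θ/2); spin-down is sin²(θ/2).
θ = 30°, so P = cos²(15°) ≈ 0.933.

0.933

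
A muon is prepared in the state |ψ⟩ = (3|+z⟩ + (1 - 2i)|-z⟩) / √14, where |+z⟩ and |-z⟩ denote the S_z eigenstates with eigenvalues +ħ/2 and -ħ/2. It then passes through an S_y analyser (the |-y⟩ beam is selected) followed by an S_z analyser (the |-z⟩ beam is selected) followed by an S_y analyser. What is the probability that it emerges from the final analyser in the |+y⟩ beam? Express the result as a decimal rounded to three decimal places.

0.232

First analyser (S_y): P(|-y⟩) = |⟨-y|ψ⟩|² = 26/28.
After stage 1 the state is |-y⟩; P(|-z⟩) = |⟨-z|-y⟩|² = 1/2.
After stage 2 the state is |-z⟩; P(|+y⟩) = |⟨+y|-z⟩|² = 1/2.
Joint probability = 26/28 × 1/2 × 1/2 = 0.232.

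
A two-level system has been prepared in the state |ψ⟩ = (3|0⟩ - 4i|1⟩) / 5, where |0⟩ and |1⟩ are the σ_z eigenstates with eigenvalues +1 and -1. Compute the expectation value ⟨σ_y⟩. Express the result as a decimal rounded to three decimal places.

-0.960

⟨σ_y⟩ = 2 Im(a* b)/(|a|²+|b|²) with a = 3, b = -4i.
a* b = -12i, so ⟨σ_y⟩ = -24/25.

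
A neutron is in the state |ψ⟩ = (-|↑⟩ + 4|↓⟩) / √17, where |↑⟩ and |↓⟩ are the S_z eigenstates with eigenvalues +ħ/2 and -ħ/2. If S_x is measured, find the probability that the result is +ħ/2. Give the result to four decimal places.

0.2647

|+x⟩ = (|↑⟩ + |↓⟩)/√2, so ⟨+x|ψ⟩ = (3) / (√2·√17).
P = |3|² / 34 = 9/34.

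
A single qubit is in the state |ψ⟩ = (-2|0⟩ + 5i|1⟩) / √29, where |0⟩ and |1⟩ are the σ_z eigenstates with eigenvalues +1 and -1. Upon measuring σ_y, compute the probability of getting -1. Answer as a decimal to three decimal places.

0.845

|-y⟩ = (|0⟩ - i|1⟩)/√2, so ⟨-y|ψ⟩ = (-7) / (√2·√29).
P = |-7|² / 58 = 49/58.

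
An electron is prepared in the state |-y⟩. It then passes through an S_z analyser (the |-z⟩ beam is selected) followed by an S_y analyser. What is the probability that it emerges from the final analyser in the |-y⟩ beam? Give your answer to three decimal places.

First analyser (S_z): from |-y⟩, P(|-z⟩) = 1/2.
After stage 1 the state is |-z⟩; P(|-y⟩) = |⟨-y|-z⟩|² = 1/2.
Joint probability = 1/2 × 1/2 = 0.250.

0.250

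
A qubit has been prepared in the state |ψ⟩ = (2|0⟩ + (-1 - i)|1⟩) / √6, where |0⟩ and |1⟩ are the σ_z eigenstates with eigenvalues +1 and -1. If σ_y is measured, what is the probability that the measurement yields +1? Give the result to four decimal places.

|+y⟩ = (|0⟩ + i|1⟩)/√2, so ⟨+y|ψ⟩ = (1 + i) / (√2·√6).
P = |1 + i|² / 12 = 2/12.

0.1667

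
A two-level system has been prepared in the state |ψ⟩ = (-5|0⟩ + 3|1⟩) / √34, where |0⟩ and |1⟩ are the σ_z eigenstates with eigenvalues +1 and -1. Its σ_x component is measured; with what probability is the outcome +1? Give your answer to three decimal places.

|+x⟩ = (|0⟩ + |1⟩)/√2, so ⟨+x|ψ⟩ = (-2) / (√2·√34).
P = |-2|² / 68 = 4/68.

0.059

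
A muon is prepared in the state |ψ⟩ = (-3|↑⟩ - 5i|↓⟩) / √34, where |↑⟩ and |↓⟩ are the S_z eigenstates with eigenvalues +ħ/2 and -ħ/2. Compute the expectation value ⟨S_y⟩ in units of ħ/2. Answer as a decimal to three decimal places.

⟨σ_y⟩ = 2 Im(a* b)/(|a|²+|b|²) with a = -3, b = -5i.
a* b = 15i, so ⟨σ_y⟩ = 30/34.
⟨S_y⟩ = (ħ/2)·⟨σ_y⟩.

0.882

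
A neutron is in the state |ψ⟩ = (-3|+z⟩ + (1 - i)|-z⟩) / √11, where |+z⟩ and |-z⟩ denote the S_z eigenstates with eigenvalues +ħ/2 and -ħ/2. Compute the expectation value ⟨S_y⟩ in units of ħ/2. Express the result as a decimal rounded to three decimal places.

0.545

⟨σ_y⟩ = 2 Im(a* b)/(|a|²+|b|²) with a = -3, b = (1 - i).
a* b = (-3 + 3i), so ⟨σ_y⟩ = 6/11.
⟨S_y⟩ = (ħ/2)·⟨σ_y⟩.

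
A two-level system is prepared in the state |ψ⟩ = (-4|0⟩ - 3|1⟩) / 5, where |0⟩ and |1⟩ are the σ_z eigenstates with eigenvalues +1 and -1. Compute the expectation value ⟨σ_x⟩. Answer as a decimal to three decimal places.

0.960

⟨σ_x⟩ = 2 Re(a* b)/(|a|²+|b|²) with a = -4, b = -3.
a* b = 12, so ⟨σ_x⟩ = 24/25.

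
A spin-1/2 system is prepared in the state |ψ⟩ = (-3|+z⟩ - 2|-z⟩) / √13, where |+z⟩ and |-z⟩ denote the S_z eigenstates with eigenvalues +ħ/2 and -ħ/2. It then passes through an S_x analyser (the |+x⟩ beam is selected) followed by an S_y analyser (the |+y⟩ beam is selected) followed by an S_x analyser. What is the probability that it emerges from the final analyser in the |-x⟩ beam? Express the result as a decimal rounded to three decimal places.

First analyser (S_x): P(|+x⟩) = |⟨+x|ψ⟩|² = 25/26.
After stage 1 the state is |+x⟩; P(|+y⟩) = |⟨+y|+x⟩|² = 1/2.
After stage 2 the state is |+y⟩; P(|-x⟩) = |⟨-x|+y⟩|² = 1/2.
Joint probability = 25/26 × 1/2 × 1/2 = 0.240.

0.240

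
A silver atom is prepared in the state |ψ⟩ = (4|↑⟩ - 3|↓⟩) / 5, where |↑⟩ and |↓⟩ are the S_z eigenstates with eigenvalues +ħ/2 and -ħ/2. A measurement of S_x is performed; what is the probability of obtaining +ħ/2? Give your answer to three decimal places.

|+x⟩ = (|↑⟩ + |↓⟩)/√2, so ⟨+x|ψ⟩ = (1) / (√2·5).
P = |1|² / 50 = 1/50.

0.020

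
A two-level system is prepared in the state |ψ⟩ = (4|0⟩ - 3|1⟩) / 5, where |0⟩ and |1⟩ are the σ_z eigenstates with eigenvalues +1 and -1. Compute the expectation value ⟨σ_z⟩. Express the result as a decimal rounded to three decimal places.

⟨σ_z⟩ = |a|² - |b|² divided by |a|²+|b|², with a, b the |0⟩, |1⟩ amplitudes.
= (16 - 9)/25 = 7/25.

0.280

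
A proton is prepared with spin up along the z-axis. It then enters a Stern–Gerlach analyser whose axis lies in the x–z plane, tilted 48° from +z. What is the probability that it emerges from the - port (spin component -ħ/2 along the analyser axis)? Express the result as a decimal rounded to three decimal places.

0.165

For spin-½, the probability of finding spin-up along an axis at angle θ to the initial spin direction is cos²(θ/2); spin-down is sin²(θ/2).
θ = 48°, so P = sin²(24°) ≈ 0.165.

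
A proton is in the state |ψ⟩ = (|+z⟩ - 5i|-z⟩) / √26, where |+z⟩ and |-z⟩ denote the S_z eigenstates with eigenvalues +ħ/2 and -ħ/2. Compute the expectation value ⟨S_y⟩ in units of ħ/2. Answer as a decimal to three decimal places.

⟨σ_y⟩ = 2 Im(a* b)/(|a|²+|b|²) with a = 1, b = -5i.
a* b = -5i, so ⟨σ_y⟩ = -10/26.
⟨S_y⟩ = (ħ/2)·⟨σ_y⟩.

-0.385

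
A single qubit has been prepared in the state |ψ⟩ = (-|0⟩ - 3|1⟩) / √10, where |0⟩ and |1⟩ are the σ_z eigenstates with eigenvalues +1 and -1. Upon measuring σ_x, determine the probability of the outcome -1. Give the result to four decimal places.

|-x⟩ = (|0⟩ - |1⟩)/√2, so ⟨-x|ψ⟩ = (2) / (√2·√10).
P = |2|² / 20 = 4/20.

0.2000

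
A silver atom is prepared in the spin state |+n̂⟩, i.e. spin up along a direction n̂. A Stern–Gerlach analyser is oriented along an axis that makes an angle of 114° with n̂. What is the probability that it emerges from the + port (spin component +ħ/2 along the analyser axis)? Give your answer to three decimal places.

For spin-½, the probability of finding spin-up along an axis at angle θ to the initial spin direction is cos²(θ/2); spin-down is sin²(θ/2).
θ = 114°, so P = cos²(57°) ≈ 0.297.

0.297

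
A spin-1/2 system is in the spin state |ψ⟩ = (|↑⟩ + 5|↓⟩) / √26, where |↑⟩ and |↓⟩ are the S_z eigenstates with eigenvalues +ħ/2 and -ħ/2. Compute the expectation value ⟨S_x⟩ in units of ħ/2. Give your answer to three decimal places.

0.385

⟨σ_x⟩ = 2 Re(a* b)/(|a|²+|b|²) with a = 1, b = 5.
a* b = 5, so ⟨σ_x⟩ = 10/26.
⟨S_x⟩ = (ħ/2)·⟨σ_x⟩.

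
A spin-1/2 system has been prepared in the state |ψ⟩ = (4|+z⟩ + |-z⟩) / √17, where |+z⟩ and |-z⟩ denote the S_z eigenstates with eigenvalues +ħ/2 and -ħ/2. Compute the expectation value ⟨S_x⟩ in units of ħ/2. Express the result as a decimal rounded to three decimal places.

⟨σ_x⟩ = 2 Re(a* b)/(|a|²+|b|²) with a = 4, b = 1.
a* b = 4, so ⟨σ_x⟩ = 8/17.
⟨S_x⟩ = (ħ/2)·⟨σ_x⟩.

0.471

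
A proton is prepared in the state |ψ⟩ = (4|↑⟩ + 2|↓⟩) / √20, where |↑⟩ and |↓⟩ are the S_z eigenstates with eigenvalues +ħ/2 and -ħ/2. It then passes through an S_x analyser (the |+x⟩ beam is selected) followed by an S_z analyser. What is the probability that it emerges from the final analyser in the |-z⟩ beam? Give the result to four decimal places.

First analyser (S_x): P(|+x⟩) = |⟨+x|ψ⟩|² = 36/40.
After stage 1 the state is |+x⟩; P(|-z⟩) = |⟨-z|+x⟩|² = 1/2.
Joint probability = 36/40 × 1/2 = 0.4500.

0.4500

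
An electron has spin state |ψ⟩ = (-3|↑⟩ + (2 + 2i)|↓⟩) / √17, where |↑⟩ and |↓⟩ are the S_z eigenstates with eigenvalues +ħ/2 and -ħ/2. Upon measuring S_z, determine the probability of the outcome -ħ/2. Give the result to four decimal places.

The -ħ/2 outcome corresponds to |↓⟩. Its amplitude in |ψ⟩ is (2 + 2i)/√17.
P = |2 + 2i|² / 17 = 8/17.

0.4706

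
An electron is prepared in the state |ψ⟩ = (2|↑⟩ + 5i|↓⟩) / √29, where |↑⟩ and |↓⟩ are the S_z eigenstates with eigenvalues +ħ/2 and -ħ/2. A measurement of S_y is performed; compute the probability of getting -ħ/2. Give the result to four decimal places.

|-y⟩ = (|↑⟩ - i|↓⟩)/√2, so ⟨-y|ψ⟩ = (-3) / (√2·√29).
P = |-3|² / 58 = 9/58.

0.1552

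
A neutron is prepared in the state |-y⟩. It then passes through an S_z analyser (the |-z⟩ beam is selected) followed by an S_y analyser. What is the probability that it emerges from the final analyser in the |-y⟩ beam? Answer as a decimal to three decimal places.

0.250

First analyser (S_z): from |-y⟩, P(|-z⟩) = 1/2.
After stage 1 the state is |-z⟩; P(|-y⟩) = |⟨-y|-z⟩|² = 1/2.
Joint probability = 1/2 × 1/2 = 0.250.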